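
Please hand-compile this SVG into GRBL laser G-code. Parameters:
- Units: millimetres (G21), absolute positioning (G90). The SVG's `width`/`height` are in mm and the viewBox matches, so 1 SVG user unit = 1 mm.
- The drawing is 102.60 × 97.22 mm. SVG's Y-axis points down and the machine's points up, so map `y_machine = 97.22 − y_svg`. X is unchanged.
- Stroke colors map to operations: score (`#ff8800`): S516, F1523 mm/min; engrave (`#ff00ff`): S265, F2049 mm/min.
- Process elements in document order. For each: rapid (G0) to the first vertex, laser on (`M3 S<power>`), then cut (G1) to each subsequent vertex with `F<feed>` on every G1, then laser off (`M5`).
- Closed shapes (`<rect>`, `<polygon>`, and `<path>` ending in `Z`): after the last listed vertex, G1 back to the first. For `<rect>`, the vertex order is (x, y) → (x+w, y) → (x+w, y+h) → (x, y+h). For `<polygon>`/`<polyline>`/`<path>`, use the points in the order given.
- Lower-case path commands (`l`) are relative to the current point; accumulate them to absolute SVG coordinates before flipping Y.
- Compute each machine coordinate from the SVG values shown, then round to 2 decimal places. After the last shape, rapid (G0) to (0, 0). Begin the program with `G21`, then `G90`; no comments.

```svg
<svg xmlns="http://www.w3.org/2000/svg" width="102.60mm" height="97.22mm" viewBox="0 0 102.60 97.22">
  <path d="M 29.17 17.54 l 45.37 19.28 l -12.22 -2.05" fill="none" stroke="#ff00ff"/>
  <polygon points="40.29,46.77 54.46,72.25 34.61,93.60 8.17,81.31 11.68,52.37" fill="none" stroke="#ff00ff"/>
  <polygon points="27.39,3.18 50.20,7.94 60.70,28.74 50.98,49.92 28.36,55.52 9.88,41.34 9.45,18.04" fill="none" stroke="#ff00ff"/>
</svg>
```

1 u = 1 mm; y_m = 97.22 − y.

[1] `<path>` open polyline, #ff00ff→engrave S265 F2049: (29.17,79.68) → (74.54,60.40) → (62.32,62.45)

[2] `<polygon>` regular polygon, #ff00ff→engrave S265 F2049: (40.29,50.45) → (54.46,24.97) → (34.61,3.62) → (8.17,15.91) → (11.68,44.85) → (40.29,50.45) (closed)

[3] `<polygon>` regular polygon, #ff00ff→engrave S265 F2049: (27.39,94.04) → (50.20,89.28) → (60.70,68.48) → (50.98,47.30) → (28.36,41.70) → (9.88,55.88) → (9.45,79.18) → (27.39,94.04) (closed)

G21
G90
G0 X29.17 Y79.68
M3 S265
G1 X74.54 Y60.40 F2049
G1 X62.32 Y62.45 F2049
M5
G0 X40.29 Y50.45
M3 S265
G1 X54.46 Y24.97 F2049
G1 X34.61 Y3.62 F2049
G1 X8.17 Y15.91 F2049
G1 X11.68 Y44.85 F2049
G1 X40.29 Y50.45 F2049
M5
G0 X27.39 Y94.04
M3 S265
G1 X50.20 Y89.28 F2049
G1 X60.70 Y68.48 F2049
G1 X50.98 Y47.30 F2049
G1 X28.36 Y41.70 F2049
G1 X9.88 Y55.88 F2049
G1 X9.45 Y79.18 F2049
G1 X27.39 Y94.04 F2049
M5
G0 X0.00 Y0.00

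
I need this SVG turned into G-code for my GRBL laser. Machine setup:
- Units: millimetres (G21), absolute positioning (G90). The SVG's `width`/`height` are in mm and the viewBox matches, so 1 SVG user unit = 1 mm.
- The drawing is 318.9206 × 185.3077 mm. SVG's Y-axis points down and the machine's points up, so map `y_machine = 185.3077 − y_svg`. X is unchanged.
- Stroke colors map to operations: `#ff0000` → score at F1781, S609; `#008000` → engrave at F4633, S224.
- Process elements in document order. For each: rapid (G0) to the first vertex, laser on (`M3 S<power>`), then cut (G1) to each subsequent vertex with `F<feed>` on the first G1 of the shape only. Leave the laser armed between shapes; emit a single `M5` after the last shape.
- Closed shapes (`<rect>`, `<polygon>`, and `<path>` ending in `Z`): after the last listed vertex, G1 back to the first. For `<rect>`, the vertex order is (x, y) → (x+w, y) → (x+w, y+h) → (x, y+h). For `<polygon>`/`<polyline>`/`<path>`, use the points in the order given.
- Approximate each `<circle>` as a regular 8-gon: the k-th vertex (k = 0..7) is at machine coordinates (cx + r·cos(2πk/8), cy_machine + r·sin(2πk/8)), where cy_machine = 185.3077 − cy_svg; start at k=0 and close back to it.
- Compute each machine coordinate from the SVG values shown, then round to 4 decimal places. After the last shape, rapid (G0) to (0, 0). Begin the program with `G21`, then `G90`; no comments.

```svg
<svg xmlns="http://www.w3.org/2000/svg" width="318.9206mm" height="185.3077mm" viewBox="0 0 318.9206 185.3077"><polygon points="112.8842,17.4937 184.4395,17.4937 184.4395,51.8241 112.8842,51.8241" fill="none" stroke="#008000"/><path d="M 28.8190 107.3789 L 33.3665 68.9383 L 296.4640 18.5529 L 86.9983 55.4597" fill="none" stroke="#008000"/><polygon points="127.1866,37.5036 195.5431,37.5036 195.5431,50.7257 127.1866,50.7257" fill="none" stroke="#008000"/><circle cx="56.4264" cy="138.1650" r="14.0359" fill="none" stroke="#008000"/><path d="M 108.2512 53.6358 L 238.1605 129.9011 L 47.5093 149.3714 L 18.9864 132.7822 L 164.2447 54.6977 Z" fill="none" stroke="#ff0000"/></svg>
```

G21
G90
G0 X112.8842 Y167.8140
M3 S224
G1 X184.4395 Y167.8140 F4633
G1 X184.4395 Y133.4836
G1 X112.8842 Y133.4836
G1 X112.8842 Y167.8140
G0 X28.8190 Y77.9288
M3 S224
G1 X33.3665 Y116.3694 F4633
G1 X296.4640 Y166.7548
G1 X86.9983 Y129.8480
G0 X127.1866 Y147.8041
M3 S224
G1 X195.5431 Y147.8041 F4633
G1 X195.5431 Y134.5820
G1 X127.1866 Y134.5820
G1 X127.1866 Y147.8041
G0 X70.4623 Y47.1427
M3 S224
G1 X66.3513 Y57.0676 F4633
G1 X56.4264 Y61.1786
G1 X46.5015 Y57.0676
G1 X42.3905 Y47.1427
G1 X46.5015 Y37.2178
G1 X56.4264 Y33.1068
G1 X66.3513 Y37.2178
G1 X70.4623 Y47.1427
G0 X108.2512 Y131.6719
M3 S609
G1 X238.1605 Y55.4066 F1781
G1 X47.5093 Y35.9363
G1 X18.9864 Y52.5255
G1 X164.2447 Y130.6100
G1 X108.2512 Y131.6719
M5
G0 X0.0000 Y0.0000

Since the viewBox matches the mm dimensions, user units are millimetres directly. The only transform is the Y-flip y_m = 185.3077 − y_svg.

Shape 1 is a rectangle drawn with `<polygon>`. Its stroke #008000 means engrave at S224, F4633. After flipping Y the toolpath is (112.8842,167.8140) → (184.4395,167.8140) → (184.4395,133.4836) → (112.8842,133.4836) → (112.8842,167.8140), returning to the start.

Shape 2 is a open polyline drawn with `<path>`. Its stroke #008000 means engrave at S224, F4633. After flipping Y the toolpath is (28.8190,77.9288) → (33.3665,116.3694) → (296.4640,166.7548) → (86.9983,129.8480).

Shape 3 is a rectangle drawn with `<polygon>`. Its stroke #008000 means engrave at S224, F4633. After flipping Y the toolpath is (127.1866,147.8041) → (195.5431,147.8041) → (195.5431,134.5820) → (127.1866,134.5820) → (127.1866,147.8041), returning to the start.

Shape 4 is a circle drawn with `<circle>`. Its stroke #008000 means engrave at S224, F4633. After flipping Y the toolpath is (70.4623,47.1427) → (66.3513,57.0676) → (56.4264,61.1786) → (46.5015,57.0676) → (42.3905,47.1427) → (46.5015,37.2178) → (56.4264,33.1068) → (66.3513,37.2178) → (70.4623,47.1427), returning to the start.

Shape 5 is a closed polygon drawn with `<path>`. Its stroke #ff0000 means score at S609, F1781. After flipping Y the toolpath is (108.2512,131.6719) → (238.1605,55.4066) → (47.5093,35.9363) → (18.9864,52.5255) → (164.2447,130.6100) → (108.2512,131.6719), returning to the start.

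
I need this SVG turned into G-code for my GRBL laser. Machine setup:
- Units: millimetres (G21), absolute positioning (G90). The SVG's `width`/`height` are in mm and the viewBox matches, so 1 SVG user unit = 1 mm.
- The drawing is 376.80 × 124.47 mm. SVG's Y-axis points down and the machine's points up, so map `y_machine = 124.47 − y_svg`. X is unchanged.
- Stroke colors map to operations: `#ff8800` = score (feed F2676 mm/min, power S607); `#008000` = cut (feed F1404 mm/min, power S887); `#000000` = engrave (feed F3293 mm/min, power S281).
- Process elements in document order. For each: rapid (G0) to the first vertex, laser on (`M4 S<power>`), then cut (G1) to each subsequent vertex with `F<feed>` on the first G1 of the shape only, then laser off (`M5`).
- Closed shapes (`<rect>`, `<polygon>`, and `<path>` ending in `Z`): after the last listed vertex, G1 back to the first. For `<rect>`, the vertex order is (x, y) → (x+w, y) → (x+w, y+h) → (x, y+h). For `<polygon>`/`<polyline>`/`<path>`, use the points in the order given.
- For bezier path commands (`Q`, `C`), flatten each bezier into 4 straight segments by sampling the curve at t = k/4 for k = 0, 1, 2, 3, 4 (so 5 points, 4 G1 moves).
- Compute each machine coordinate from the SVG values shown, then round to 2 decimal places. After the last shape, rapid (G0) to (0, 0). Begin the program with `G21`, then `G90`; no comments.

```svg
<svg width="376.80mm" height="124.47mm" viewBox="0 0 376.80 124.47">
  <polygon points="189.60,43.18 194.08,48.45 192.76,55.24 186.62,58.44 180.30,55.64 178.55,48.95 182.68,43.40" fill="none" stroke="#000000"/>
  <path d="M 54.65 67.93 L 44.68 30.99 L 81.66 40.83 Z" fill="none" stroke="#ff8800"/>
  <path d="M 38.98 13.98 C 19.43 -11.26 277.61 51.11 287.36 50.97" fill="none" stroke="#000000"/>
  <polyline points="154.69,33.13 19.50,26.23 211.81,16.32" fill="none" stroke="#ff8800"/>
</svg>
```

viewBox `0 0 376.80 124.47` with mm width/height → 1 unit = 1 mm. Flip: y_m = 124.47 − y_svg.

**Shape 1** — `<polygon>` regular polygon, stroke `#000000` → engrave (S281, F3293). Machine vertices: (189.60,81.29) → (194.08,76.02) → (192.76,69.23) → (186.62,66.03) → (180.30,68.83) → (178.55,75.52) → (182.68,81.07) → (189.60,81.29). Closed: final G1 returns to the first vertex.

**Shape 2** — `<path>` regular polygon, stroke `#ff8800` → score (S607, F2676). Machine vertices: (54.65,56.54) → (44.68,93.48) → (81.66,83.64) → (54.65,56.54). Closed: final G1 returns to the first vertex.

**Shape 3** — `<path>` cubic bezier, stroke `#000000` → engrave (S281, F3293). Control points (SVG): P0=(38.98,13.98), P1=(19.43,-11.26), P2=(277.61,51.11), P3=(287.36,50.97); sampled at t=k/4. Machine vertices: (38.98,110.49) → (68.17,115.34) → (152.18,101.41) → (241.69,82.77) → (287.36,73.50). Open path.

**Shape 4** — `<polyline>` open polyline, stroke `#ff8800` → score (S607, F2676). Machine vertices: (154.69,91.34) → (19.50,98.24) → (211.81,108.15). Open path.

G21
G90
G0 X189.60 Y81.29
M4 S281
G1 X194.08 Y76.02 F3293
G1 X192.76 Y69.23
G1 X186.62 Y66.03
G1 X180.30 Y68.83
G1 X178.55 Y75.52
G1 X182.68 Y81.07
G1 X189.60 Y81.29
M5
G0 X54.65 Y56.54
M4 S607
G1 X44.68 Y93.48 F2676
G1 X81.66 Y83.64
G1 X54.65 Y56.54
M5
G0 X38.98 Y110.49
M4 S281
G1 X68.17 Y115.34 F3293
G1 X152.18 Y101.41
G1 X241.69 Y82.77
G1 X287.36 Y73.50
M5
G0 X154.69 Y91.34
M4 S607
G1 X19.50 Y98.24 F2676
G1 X211.81 Y108.15
M5
G0 X0.00 Y0.00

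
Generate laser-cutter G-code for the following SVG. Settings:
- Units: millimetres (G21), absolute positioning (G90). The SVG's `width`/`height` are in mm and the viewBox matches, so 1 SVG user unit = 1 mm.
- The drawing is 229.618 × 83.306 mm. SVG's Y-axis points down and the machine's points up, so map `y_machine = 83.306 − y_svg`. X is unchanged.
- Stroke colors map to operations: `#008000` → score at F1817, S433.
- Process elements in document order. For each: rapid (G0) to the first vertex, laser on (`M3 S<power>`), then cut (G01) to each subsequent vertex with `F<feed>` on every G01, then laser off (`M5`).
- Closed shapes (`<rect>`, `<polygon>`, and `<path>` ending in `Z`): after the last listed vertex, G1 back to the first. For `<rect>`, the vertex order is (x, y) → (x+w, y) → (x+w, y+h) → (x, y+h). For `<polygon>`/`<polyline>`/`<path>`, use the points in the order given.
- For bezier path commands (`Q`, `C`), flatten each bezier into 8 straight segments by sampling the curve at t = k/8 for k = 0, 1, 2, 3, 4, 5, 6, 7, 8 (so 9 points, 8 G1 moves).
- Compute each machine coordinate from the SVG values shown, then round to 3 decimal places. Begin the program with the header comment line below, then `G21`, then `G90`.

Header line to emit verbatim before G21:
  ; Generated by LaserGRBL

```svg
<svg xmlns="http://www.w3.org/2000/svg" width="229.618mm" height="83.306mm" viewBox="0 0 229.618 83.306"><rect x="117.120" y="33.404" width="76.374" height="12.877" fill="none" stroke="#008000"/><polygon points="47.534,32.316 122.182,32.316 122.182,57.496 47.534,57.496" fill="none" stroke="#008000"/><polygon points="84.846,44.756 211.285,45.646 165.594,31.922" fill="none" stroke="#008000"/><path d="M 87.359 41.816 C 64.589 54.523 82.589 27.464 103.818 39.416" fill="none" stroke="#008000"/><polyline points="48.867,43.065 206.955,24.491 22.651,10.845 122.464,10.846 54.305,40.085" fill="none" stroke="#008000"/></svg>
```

; Generated by LaserGRBL
G21
G90
G0 X117.120 Y49.902
M3 S433
G01 X193.494 Y49.902 F1817
G01 X193.494 Y37.025 F1817
G01 X117.120 Y37.025 F1817
G01 X117.120 Y49.902 F1817
M5
G0 X47.534 Y50.990
M3 S433
G01 X122.182 Y50.990 F1817
G01 X122.182 Y25.810 F1817
G01 X47.534 Y25.810 F1817
G01 X47.534 Y50.990 F1817
M5
G0 X84.846 Y38.550
M3 S433
G01 X211.285 Y37.660 F1817
G01 X165.594 Y51.384 F1817
G01 X84.846 Y38.550 F1817
M5
G0 X87.359 Y41.490
M3 S433
G01 X80.658 Y38.435 F1817
G01 X77.339 Y38.185 F1817
G01 X76.963 Y39.817 F1817
G01 X79.089 Y42.407 F1817
G01 X83.277 Y45.032 F1817
G01 X89.088 Y46.770 F1817
G01 X96.082 Y46.697 F1817
G01 X103.818 Y43.890 F1817
M5
G0 X48.867 Y40.241
M3 S433
G01 X206.955 Y58.815 F1817
G01 X22.651 Y72.461 F1817
G01 X122.464 Y72.460 F1817
G01 X54.305 Y43.221 F1817
M5

viewBox `0 0 229.618 83.306` with mm width/height → 1 unit = 1 mm. Flip: y_m = 83.306 − y_svg.

**Shape 1** — `<rect>` rectangle, stroke `#008000` → score (S433, F1817). Machine vertices: (117.120,49.902) → (193.494,49.902) → (193.494,37.025) → (117.120,37.025) → (117.120,49.902). Closed: final G1 returns to the first vertex.

**Shape 2** — `<polygon>` rectangle, stroke `#008000` → score (S433, F1817). Machine vertices: (47.534,50.990) → (122.182,50.990) → (122.182,25.810) → (47.534,25.810) → (47.534,50.990). Closed: final G1 returns to the first vertex.

**Shape 3** — `<polygon>` closed polygon, stroke `#008000` → score (S433, F1817). Machine vertices: (84.846,38.550) → (211.285,37.660) → (165.594,51.384) → (84.846,38.550). Closed: final G1 returns to the first vertex.

**Shape 4** — `<path>` cubic bezier, stroke `#008000` → score (S433, F1817). Control points (SVG): P0=(87.359,41.816), P1=(64.589,54.523), P2=(82.589,27.464), P3=(103.818,39.416); sampled at t=k/8. Machine vertices: (87.359,41.490) → (80.658,38.435) → (77.339,38.185) → (76.963,39.817) → (79.089,42.407) → (83.277,45.032) → (89.088,46.770) → (96.082,46.697) → (103.818,43.890). Open path.

**Shape 5** — `<polyline>` open polyline, stroke `#008000` → score (S433, F1817). Machine vertices: (48.867,40.241) → (206.955,58.815) → (22.651,72.461) → (122.464,72.460) → (54.305,43.221). Open path.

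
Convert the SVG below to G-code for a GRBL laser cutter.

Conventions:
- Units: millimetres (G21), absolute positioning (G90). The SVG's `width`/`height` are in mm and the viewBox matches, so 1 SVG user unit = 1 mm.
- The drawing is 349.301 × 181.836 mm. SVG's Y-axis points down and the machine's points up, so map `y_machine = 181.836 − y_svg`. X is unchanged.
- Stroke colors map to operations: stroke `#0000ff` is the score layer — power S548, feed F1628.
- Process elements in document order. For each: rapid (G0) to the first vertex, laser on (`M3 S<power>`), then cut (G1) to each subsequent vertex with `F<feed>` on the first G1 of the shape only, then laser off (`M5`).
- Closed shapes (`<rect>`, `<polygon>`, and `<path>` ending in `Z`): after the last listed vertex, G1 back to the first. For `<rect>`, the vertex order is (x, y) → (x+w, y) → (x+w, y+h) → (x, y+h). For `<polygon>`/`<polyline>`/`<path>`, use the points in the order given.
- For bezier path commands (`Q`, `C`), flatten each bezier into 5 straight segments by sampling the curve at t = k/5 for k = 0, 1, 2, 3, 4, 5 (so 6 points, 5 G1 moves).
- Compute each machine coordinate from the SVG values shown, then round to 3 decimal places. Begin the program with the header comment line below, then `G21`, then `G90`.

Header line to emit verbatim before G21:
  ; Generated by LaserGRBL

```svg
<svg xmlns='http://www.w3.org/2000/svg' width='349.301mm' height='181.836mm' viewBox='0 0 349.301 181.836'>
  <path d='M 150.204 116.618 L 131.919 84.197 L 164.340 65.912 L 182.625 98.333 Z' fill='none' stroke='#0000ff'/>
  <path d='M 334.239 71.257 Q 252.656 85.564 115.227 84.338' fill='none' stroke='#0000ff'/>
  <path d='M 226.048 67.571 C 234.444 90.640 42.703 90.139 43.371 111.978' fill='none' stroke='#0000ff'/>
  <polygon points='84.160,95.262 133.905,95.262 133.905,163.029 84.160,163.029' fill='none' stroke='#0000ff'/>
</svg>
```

; Generated by LaserGRBL
G21
G90
G0 X150.204 Y65.218
M3 S548
G1 X131.919 Y97.639 F1628
G1 X164.340 Y115.924
G1 X182.625 Y83.503
G1 X150.204 Y65.218
M5
G0 X334.239 Y110.579
M3 S548
G1 X299.372 Y105.478 F1628
G1 X260.037 Y101.619
G1 X216.235 Y99.002
G1 X167.965 Y97.629
G1 X115.227 Y97.498
M5
G0 X226.048 Y114.265
M3 S548
G1 X210.210 Y102.885 F1628
G1 X165.180 Y94.958
G1 X109.803 Y88.280
G1 X62.919 Y80.648
G1 X43.371 Y69.858
M5
G0 X84.160 Y86.574
M3 S548
G1 X133.905 Y86.574 F1628
G1 X133.905 Y18.807
G1 X84.160 Y18.807
G1 X84.160 Y86.574
M5

viewBox `0 0 349.301 181.836` with mm width/height → 1 unit = 1 mm. Flip: y_m = 181.836 − y_svg.

**Shape 1** — `<path>` regular polygon, stroke `#0000ff` → score (S548, F1628). Machine vertices: (150.204,65.218) → (131.919,97.639) → (164.340,115.924) → (182.625,83.503) → (150.204,65.218). Closed: final G1 returns to the first vertex.

**Shape 2** — `<path>` quadratic bezier, stroke `#0000ff` → score (S548, F1628). Control points (SVG): P0=(334.239,71.257), P1=(252.656,85.564), P2=(115.227,84.338); sampled at t=k/5. Machine vertices: (334.239,110.579) → (299.372,105.478) → (260.037,101.619) → (216.235,99.002) → (167.965,97.629) → (115.227,97.498). Open path.

**Shape 3** — `<path>` cubic bezier, stroke `#0000ff` → score (S548, F1628). Control points (SVG): P0=(226.048,67.571), P1=(234.444,90.640), P2=(42.703,90.139), P3=(43.371,111.978); sampled at t=k/5. Machine vertices: (226.048,114.265) → (210.210,102.885) → (165.180,94.958) → (109.803,88.280) → (62.919,80.648) → (43.371,69.858). Open path.

**Shape 4** — `<polygon>` rectangle, stroke `#0000ff` → score (S548, F1628). Machine vertices: (84.160,86.574) → (133.905,86.574) → (133.905,18.807) → (84.160,18.807) → (84.160,86.574). Closed: final G1 returns to the first vertex.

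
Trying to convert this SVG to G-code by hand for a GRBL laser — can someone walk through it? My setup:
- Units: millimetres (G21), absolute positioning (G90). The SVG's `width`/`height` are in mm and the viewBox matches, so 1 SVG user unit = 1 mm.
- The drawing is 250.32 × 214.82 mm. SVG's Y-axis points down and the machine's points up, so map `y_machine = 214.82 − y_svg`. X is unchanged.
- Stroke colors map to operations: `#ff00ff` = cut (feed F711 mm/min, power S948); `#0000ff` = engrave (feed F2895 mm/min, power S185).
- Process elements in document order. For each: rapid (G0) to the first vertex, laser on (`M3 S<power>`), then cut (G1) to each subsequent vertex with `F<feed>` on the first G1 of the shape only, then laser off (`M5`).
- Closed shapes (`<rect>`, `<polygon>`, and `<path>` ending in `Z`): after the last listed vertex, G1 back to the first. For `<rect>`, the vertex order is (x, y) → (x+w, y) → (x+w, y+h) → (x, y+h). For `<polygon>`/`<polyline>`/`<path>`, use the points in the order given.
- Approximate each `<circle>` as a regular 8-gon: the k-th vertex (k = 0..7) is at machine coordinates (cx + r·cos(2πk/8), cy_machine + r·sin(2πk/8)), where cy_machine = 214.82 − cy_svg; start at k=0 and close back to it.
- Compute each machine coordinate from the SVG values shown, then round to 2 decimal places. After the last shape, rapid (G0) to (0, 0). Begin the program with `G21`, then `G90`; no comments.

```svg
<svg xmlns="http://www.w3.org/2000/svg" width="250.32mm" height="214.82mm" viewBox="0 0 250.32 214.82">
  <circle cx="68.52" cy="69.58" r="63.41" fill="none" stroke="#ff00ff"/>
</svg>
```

viewBox `0 0 250.32 214.82` with mm width/height → 1 unit = 1 mm. Flip: y_m = 214.82 − y_svg.

**Shape 1** — `<circle>` circle, stroke `#ff00ff` → cut (S948, F711). Machine vertices: (131.93,145.24) → (113.36,190.08) → (68.52,208.65) → (23.68,190.08) → (5.11,145.24) → (23.68,100.40) → (68.52,81.83) → (113.36,100.40) → (131.93,145.24). Closed: final G1 returns to the first vertex.

G21
G90
G0 X131.93 Y145.24
M3 S948
G1 X113.36 Y190.08 F711
G1 X68.52 Y208.65
G1 X23.68 Y190.08
G1 X5.11 Y145.24
G1 X23.68 Y100.40
G1 X68.52 Y81.83
G1 X113.36 Y100.40
G1 X131.93 Y145.24
M5
G0 X0.00 Y0.00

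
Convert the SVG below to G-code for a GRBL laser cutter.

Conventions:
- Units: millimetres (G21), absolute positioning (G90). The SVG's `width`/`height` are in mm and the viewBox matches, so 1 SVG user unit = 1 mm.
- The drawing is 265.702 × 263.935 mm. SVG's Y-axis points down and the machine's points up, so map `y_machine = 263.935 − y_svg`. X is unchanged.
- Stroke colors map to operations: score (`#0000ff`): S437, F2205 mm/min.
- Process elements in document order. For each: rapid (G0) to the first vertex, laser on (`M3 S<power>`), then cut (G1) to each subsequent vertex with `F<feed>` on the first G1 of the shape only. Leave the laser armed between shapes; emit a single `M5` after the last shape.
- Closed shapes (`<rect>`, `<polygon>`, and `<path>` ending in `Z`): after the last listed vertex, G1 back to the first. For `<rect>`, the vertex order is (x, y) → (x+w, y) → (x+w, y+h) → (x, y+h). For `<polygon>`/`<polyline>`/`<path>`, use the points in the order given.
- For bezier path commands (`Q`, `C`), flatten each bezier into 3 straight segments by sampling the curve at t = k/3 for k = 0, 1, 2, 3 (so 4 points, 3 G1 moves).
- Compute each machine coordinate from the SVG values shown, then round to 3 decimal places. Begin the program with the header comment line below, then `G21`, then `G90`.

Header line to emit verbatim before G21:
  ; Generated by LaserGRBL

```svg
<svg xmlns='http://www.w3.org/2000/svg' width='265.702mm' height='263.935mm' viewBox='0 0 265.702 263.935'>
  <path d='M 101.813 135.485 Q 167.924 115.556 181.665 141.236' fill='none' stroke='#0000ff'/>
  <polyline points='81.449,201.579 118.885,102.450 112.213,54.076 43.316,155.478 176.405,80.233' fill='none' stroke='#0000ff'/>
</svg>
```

Since the viewBox matches the mm dimensions, user units are millimetres directly. The only transform is the Y-flip y_m = 263.935 − y_svg.

Shape 1 is a quadratic bezier drawn with `<path>`. Its stroke #0000ff means score at S437, F2205. After flipping Y the toolpath is (101.813,128.450) → (140.068,136.668) → (166.685,134.751) → (181.665,122.699).

Shape 2 is a open polyline drawn with `<polyline>`. Its stroke #0000ff means score at S437, F2205. After flipping Y the toolpath is (81.449,62.356) → (118.885,161.485) → (112.213,209.859) → (43.316,108.457) → (176.405,183.702).

; Generated by LaserGRBL
G21
G90
G0 X101.813 Y128.450
M3 S437
G1 X140.068 Y136.668 F2205
G1 X166.685 Y134.751
G1 X181.665 Y122.699
G0 X81.449 Y62.356
M3 S437
G1 X118.885 Y161.485 F2205
G1 X112.213 Y209.859
G1 X43.316 Y108.457
G1 X176.405 Y183.702
M5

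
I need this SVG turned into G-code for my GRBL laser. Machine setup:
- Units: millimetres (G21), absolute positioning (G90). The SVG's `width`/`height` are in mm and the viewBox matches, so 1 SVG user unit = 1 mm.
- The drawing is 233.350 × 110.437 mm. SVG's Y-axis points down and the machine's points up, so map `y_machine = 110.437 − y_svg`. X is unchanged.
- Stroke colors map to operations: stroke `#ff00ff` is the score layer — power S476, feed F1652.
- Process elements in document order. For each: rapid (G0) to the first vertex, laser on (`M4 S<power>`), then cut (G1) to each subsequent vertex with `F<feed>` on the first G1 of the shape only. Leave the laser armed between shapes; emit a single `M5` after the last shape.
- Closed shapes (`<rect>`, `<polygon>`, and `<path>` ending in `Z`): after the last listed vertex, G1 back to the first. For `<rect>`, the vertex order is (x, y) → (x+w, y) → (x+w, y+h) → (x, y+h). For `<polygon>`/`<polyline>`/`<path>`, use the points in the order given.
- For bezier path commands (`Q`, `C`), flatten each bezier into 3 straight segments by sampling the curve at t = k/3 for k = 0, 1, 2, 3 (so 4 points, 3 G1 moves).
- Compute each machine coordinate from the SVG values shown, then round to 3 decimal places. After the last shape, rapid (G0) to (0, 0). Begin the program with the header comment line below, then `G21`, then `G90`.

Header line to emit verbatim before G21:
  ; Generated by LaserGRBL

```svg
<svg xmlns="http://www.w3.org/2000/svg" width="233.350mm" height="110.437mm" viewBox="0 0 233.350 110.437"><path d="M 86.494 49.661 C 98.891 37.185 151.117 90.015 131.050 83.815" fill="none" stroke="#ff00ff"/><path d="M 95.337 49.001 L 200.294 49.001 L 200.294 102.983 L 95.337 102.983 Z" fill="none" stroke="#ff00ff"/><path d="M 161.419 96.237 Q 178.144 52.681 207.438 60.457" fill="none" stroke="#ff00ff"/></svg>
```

1 u = 1 mm; y_m = 110.437 − y.

[1] `<path>` cubic bezier, #ff00ff→score S476 F1652: (86.494,60.776) → (108.015,56.088) → (131.172,35.494) → (131.050,26.622)

[2] `<path>` rectangle, #ff00ff→score S476 F1652: (95.337,61.436) → (200.294,61.436) → (200.294,7.454) → (95.337,7.454) → (95.337,61.436) (closed)

[3] `<path>` quadratic bezier, #ff00ff→score S476 F1652: (161.419,14.200) → (173.966,37.534) → (189.305,49.460) → (207.438,49.980)

; Generated by LaserGRBL
G21
G90
G0 X86.494 Y60.776
M4 S476
G1 X108.015 Y56.088 F1652
G1 X131.172 Y35.494
G1 X131.050 Y26.622
G0 X95.337 Y61.436
M4 S476
G1 X200.294 Y61.436 F1652
G1 X200.294 Y7.454
G1 X95.337 Y7.454
G1 X95.337 Y61.436
G0 X161.419 Y14.200
M4 S476
G1 X173.966 Y37.534 F1652
G1 X189.305 Y49.460
G1 X207.438 Y49.980
M5
G0 X0.000 Y0.000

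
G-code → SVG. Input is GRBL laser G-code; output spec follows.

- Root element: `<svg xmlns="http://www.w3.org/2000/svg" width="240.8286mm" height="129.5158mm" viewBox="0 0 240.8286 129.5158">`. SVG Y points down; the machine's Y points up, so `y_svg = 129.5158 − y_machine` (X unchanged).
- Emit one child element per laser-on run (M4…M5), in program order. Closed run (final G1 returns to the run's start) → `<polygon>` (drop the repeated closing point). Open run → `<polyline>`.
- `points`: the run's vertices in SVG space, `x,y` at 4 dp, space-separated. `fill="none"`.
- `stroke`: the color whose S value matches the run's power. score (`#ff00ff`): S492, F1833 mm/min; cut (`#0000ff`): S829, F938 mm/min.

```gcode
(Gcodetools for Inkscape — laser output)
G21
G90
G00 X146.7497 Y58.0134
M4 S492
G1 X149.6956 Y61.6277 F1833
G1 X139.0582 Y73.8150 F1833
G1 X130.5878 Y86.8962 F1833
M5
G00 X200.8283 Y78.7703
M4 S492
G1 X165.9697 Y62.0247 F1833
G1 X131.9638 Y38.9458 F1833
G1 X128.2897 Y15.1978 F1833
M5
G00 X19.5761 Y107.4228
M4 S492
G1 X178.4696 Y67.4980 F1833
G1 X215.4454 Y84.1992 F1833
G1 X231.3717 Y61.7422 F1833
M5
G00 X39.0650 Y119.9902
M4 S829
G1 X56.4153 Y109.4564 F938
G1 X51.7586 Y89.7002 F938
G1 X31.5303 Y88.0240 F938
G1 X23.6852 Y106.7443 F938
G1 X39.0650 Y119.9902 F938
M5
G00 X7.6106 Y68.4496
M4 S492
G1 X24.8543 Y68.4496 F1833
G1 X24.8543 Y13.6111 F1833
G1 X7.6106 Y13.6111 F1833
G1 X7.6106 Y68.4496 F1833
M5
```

<svg xmlns="http://www.w3.org/2000/svg" width="240.8286mm" height="129.5158mm" viewBox="0 0 240.8286 129.5158">
  <polyline points="146.7497,71.5024 149.6956,67.8881 139.0582,55.7008 130.5878,42.6196" fill="none" stroke="#ff00ff"/>
  <polyline points="200.8283,50.7455 165.9697,67.4911 131.9638,90.5700 128.2897,114.3180" fill="none" stroke="#ff00ff"/>
  <polyline points="19.5761,22.0930 178.4696,62.0178 215.4454,45.3166 231.3717,67.7736" fill="none" stroke="#ff00ff"/>
  <polygon points="39.0650,9.5256 56.4153,20.0594 51.7586,39.8156 31.5303,41.4918 23.6852,22.7715" fill="none" stroke="#0000ff"/>
  <polygon points="7.6106,61.0662 24.8543,61.0662 24.8543,115.9047 7.6106,115.9047" fill="none" stroke="#ff00ff"/>
</svg>

y_svg = 129.5158 − y_m.

[1] S492→`#ff00ff` (score); open run; points: 146.7497,71.5024 149.6956,67.8881 139.0582,55.7008 130.5878,42.6196

[2] S492→`#ff00ff` (score); open run; points: 200.8283,50.7455 165.9697,67.4911 131.9638,90.5700 128.2897,114.3180

[3] S492→`#ff00ff` (score); open run; points: 19.5761,22.0930 178.4696,62.0178 215.4454,45.3166 231.3717,67.7736

[4] S829→`#0000ff` (cut); closed run; points: 39.0650,9.5256 56.4153,20.0594 51.7586,39.8156 31.5303,41.4918 23.6852,22.7715

[5] S492→`#ff00ff` (score); closed run; points: 7.6106,61.0662 24.8543,61.0662 24.8543,115.9047 7.6106,115.9047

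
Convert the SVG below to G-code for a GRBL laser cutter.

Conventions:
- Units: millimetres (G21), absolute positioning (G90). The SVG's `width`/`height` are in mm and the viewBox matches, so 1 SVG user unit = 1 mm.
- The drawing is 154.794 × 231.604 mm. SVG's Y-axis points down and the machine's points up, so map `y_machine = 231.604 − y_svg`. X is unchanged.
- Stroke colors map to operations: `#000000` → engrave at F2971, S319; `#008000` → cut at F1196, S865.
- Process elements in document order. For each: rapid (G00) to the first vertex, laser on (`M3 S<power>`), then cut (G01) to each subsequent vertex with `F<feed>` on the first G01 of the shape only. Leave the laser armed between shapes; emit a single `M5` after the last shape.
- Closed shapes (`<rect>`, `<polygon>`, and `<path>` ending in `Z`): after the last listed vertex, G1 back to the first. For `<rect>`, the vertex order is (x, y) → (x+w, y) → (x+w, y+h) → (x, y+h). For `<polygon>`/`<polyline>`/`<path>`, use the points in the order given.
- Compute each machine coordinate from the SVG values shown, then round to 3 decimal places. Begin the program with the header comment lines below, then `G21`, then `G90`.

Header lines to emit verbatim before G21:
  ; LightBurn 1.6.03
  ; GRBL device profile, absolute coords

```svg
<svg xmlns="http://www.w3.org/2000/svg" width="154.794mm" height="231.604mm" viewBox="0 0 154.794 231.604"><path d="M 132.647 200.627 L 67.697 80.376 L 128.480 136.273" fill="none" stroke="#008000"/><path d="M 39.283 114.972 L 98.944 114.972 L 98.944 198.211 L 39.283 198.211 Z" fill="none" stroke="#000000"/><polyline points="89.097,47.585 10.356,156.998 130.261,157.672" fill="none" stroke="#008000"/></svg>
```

; LightBurn 1.6.03
; GRBL device profile, absolute coords
G21
G90
G00 X132.647 Y30.977
M3 S865
G01 X67.697 Y151.228 F1196
G01 X128.480 Y95.331
G00 X39.283 Y116.632
M3 S319
G01 X98.944 Y116.632 F2971
G01 X98.944 Y33.393
G01 X39.283 Y33.393
G01 X39.283 Y116.632
G00 X89.097 Y184.019
M3 S865
G01 X10.356 Y74.606 F1196
G01 X130.261 Y73.932
M5

1 u = 1 mm; y_m = 231.604 − y.

[1] `<path>` open polyline, #008000→cut S865 F1196: (132.647,30.977) → (67.697,151.228) → (128.480,95.331)

[2] `<path>` rectangle, #000000→engrave S319 F2971: (39.283,116.632) → (98.944,116.632) → (98.944,33.393) → (39.283,33.393) → (39.283,116.632) (closed)

[3] `<polyline>` open polyline, #008000→cut S865 F1196: (89.097,184.019) → (10.356,74.606) → (130.261,73.932)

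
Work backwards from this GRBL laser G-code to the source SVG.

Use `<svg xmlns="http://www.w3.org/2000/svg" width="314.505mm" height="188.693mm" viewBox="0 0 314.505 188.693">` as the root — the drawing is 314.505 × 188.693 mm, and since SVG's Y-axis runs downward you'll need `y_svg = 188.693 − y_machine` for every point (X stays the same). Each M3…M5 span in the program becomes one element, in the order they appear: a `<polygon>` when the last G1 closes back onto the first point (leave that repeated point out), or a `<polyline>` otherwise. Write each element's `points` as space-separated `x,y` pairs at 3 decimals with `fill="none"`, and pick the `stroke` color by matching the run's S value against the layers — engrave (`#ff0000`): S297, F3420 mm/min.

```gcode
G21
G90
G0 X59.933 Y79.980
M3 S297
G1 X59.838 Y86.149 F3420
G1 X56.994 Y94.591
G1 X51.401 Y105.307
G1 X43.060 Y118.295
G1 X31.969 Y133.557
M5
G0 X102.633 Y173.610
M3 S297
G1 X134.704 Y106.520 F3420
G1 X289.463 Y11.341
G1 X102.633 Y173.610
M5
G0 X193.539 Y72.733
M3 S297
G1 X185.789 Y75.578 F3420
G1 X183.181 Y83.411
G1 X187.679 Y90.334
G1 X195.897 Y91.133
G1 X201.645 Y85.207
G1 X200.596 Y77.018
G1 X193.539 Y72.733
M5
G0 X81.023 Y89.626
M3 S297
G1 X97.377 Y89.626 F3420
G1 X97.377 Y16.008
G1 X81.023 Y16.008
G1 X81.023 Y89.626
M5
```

Machine Y-up, SVG Y-down with viewBox height 188.693, so y_svg = 188.693 − y_machine; X carries over. Every run uses S297, so all elements get stroke `#ff0000` (engrave).

Run 1: The run is open, so emit a `<polyline>` with points (Y-flipped): 59.933,108.713 59.838,102.544 56.994,94.102 51.401,83.386 43.060,70.398 31.969,55.136.

Run 2: The run returns to its start, so emit a `<polygon>` with points (Y-flipped): 102.633,15.083 134.704,82.173 289.463,177.352.

Run 3: The run returns to its start, so emit a `<polygon>` with points (Y-flipped): 193.539,115.960 185.789,113.115 183.181,105.282 187.679,98.359 195.897,97.560 201.645,103.486 200.596,111.675.

Run 4: The run returns to its start, so emit a `<polygon>` with points (Y-flipped): 81.023,99.067 97.377,99.067 97.377,172.685 81.023,172.685.

<svg xmlns="http://www.w3.org/2000/svg" width="314.505mm" height="188.693mm" viewBox="0 0 314.505 188.693">
  <polyline points="59.933,108.713 59.838,102.544 56.994,94.102 51.401,83.386 43.060,70.398 31.969,55.136" fill="none" stroke="#ff0000"/>
  <polygon points="102.633,15.083 134.704,82.173 289.463,177.352" fill="none" stroke="#ff0000"/>
  <polygon points="193.539,115.960 185.789,113.115 183.181,105.282 187.679,98.359 195.897,97.560 201.645,103.486 200.596,111.675" fill="none" stroke="#ff0000"/>
  <polygon points="81.023,99.067 97.377,99.067 97.377,172.685 81.023,172.685" fill="none" stroke="#ff0000"/>
</svg>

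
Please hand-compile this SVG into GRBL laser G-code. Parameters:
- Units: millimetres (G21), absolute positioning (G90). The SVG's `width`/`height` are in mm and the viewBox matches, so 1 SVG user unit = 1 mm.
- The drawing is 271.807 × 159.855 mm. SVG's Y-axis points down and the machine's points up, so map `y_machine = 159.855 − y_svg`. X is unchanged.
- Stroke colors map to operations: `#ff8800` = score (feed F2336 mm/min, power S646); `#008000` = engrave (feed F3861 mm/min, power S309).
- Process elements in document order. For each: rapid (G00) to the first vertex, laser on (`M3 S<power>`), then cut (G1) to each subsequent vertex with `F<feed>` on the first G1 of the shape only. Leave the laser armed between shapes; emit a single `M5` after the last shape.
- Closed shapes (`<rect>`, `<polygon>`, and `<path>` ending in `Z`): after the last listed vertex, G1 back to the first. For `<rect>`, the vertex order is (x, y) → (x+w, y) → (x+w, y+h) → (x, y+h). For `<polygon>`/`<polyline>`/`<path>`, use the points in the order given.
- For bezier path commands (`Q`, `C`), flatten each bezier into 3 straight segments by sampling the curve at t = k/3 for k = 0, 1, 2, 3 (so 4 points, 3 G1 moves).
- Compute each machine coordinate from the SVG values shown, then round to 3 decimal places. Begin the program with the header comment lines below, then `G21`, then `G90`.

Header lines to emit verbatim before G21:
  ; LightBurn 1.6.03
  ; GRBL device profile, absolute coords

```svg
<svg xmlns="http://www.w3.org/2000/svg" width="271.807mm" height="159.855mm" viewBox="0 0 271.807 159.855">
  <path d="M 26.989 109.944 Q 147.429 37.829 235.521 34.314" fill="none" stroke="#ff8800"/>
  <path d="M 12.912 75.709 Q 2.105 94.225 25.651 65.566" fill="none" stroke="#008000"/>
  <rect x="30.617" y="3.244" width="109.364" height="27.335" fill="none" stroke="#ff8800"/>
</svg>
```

Since the viewBox matches the mm dimensions, user units are millimetres directly. The only transform is the Y-flip y_m = 159.855 − y_svg.

Shape 1 is a quadratic bezier drawn with `<path>`. Its stroke #ff8800 means score at S646, F2336. After flipping Y the toolpath is (26.989,49.911) → (103.688,90.365) → (173.199,115.575) → (235.521,125.541).

Shape 2 is a quadratic bezier drawn with `<path>`. Its stroke #008000 means engrave at S309, F3861. After flipping Y the toolpath is (12.912,84.146) → (9.524,77.044) → (13.771,80.425) → (25.651,94.289).

Shape 3 is a rectangle drawn with `<rect>`. Its stroke #ff8800 means score at S646, F2336. After flipping Y the toolpath is (30.617,156.611) → (139.981,156.611) → (139.981,129.276) → (30.617,129.276) → (30.617,156.611), returning to the start.

; LightBurn 1.6.03
; GRBL device profile, absolute coords
G21
G90
G00 X26.989 Y49.911
M3 S646
G1 X103.688 Y90.365 F2336
G1 X173.199 Y115.575
G1 X235.521 Y125.541
G00 X12.912 Y84.146
M3 S309
G1 X9.524 Y77.044 F3861
G1 X13.771 Y80.425
G1 X25.651 Y94.289
G00 X30.617 Y156.611
M3 S646
G1 X139.981 Y156.611 F2336
G1 X139.981 Y129.276
G1 X30.617 Y129.276
G1 X30.617 Y156.611
M5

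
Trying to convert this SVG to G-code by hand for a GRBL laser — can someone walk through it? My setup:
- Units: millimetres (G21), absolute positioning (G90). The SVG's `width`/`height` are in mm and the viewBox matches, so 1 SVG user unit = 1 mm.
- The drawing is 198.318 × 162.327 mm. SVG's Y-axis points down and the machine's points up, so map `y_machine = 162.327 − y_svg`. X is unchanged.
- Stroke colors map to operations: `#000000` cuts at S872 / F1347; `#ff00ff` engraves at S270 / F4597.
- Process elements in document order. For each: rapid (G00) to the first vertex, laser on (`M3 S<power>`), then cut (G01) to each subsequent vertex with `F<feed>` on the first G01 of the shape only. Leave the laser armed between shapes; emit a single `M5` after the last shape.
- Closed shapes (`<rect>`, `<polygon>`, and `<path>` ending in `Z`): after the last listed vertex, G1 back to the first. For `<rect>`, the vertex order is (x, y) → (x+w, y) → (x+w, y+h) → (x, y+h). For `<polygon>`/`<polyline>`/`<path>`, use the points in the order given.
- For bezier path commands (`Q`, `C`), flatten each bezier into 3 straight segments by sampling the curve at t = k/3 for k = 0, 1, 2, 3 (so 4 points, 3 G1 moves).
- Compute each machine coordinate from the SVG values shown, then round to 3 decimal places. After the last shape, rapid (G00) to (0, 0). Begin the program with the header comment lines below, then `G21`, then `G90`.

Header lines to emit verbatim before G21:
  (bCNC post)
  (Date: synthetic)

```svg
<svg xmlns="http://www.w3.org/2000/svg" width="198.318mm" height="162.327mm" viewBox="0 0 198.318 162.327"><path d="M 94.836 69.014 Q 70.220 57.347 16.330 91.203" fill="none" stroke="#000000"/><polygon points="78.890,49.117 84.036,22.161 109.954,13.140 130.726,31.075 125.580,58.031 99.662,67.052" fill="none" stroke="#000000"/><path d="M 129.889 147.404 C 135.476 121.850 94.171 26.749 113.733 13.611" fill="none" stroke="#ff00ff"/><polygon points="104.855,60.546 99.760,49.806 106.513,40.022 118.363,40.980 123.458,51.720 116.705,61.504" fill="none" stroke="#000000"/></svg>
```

Since the viewBox matches the mm dimensions, user units are millimetres directly. The only transform is the Y-flip y_m = 162.327 − y_svg.

Shape 1 is a quadratic bezier drawn with `<path>`. Its stroke #000000 means cut at S872, F1347. After flipping Y the toolpath is (94.836,93.313) → (75.173,96.033) → (49.004,88.637) → (16.330,71.124).

Shape 2 is a regular polygon drawn with `<polygon>`. Its stroke #000000 means cut at S872, F1347. After flipping Y the toolpath is (78.890,113.210) → (84.036,140.166) → (109.954,149.187) → (130.726,131.252) → (125.580,104.296) → (99.662,95.275) → (78.890,113.210), returning to the start.

Shape 3 is a cubic bezier drawn with `<path>`. Its stroke #ff00ff means engrave at S270, F4597. After flipping Y the toolpath is (129.889,14.923) → (123.836,58.048) → (110.469,113.868) → (113.733,148.716).

Shape 4 is a regular polygon drawn with `<polygon>`. Its stroke #000000 means cut at S872, F1347. After flipping Y the toolpath is (104.855,101.781) → (99.760,112.521) → (106.513,122.305) → (118.363,121.347) → (123.458,110.607) → (116.705,100.823) → (104.855,101.781), returning to the start.

(bCNC post)
(Date: synthetic)
G21
G90
G00 X94.836 Y93.313
M3 S872
G01 X75.173 Y96.033 F1347
G01 X49.004 Y88.637
G01 X16.330 Y71.124
G00 X78.890 Y113.210
M3 S872
G01 X84.036 Y140.166 F1347
G01 X109.954 Y149.187
G01 X130.726 Y131.252
G01 X125.580 Y104.296
G01 X99.662 Y95.275
G01 X78.890 Y113.210
G00 X129.889 Y14.923
M3 S270
G01 X123.836 Y58.048 F4597
G01 X110.469 Y113.868
G01 X113.733 Y148.716
G00 X104.855 Y101.781
M3 S872
G01 X99.760 Y112.521 F1347
G01 X106.513 Y122.305
G01 X118.363 Y121.347
G01 X123.458 Y110.607
G01 X116.705 Y100.823
G01 X104.855 Y101.781
M5
G00 X0.000 Y0.000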